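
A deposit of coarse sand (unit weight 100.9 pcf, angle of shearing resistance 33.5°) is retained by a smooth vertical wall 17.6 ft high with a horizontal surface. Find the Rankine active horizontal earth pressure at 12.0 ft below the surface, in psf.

350 psf

K_a = (1 − sin φ)/(1 + sin φ) = 0.2887.
σ_h = K_a γ z = 0.2887 × 100.9 × 12.0 = 349.6 psf.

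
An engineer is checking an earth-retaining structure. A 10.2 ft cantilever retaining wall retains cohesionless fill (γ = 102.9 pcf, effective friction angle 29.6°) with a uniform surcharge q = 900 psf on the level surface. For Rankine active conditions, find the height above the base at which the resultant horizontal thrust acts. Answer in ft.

4.47 ft

K_a = 0.3387.
Triangular part P₁ = ½K_aγH² = 1813 at H/3 = 3.400 ft; rectangular part P₂ = K_a q H = 3110 at H/2 = 5.100 ft.
ȳ = (P₁·3.400 + P₂·5.100)/(P₁+P₂) = 4.474 ft.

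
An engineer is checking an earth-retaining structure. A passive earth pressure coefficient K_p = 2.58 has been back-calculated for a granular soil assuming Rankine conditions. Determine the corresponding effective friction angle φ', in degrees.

26.2°

K_p = (1+sin φ)/(1−sin φ) ⇒ sin φ = (K_p − 1)/(K_p + 1) = 0.4413.
φ = arcsin(0.4413) = 26.19°.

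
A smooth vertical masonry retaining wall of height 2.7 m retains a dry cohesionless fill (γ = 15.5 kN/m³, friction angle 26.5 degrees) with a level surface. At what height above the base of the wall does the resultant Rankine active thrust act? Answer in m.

0.900 m

K_a = 0.3829.
The pressure distribution is triangular, so the resultant acts at H/3 above the base = 2.7/3 = 0.9000 m.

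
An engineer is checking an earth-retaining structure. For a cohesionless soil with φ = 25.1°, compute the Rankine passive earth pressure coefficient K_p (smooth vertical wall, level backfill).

K_p = (1 + sin φ)/(1 − sin φ) = tan²(45° + 25.1°/2) = 2.473.

2.47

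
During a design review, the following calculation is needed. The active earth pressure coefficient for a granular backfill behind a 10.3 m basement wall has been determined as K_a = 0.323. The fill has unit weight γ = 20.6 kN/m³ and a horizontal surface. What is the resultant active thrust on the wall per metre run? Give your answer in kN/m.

353 kN/m

P = ½ K_a γ H² = 0.5 × 0.323 × 20.6 × 10.3² = 353.0 kN/m.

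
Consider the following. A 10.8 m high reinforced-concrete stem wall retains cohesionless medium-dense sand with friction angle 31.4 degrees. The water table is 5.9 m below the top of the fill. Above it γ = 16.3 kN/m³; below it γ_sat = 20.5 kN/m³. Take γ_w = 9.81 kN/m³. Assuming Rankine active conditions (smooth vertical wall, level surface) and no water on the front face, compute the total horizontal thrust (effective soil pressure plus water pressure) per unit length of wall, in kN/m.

K_a = tan²(45° − φ/2) = 0.3149.
γ' = 20.5 − 9.81 = 10.69 kN/m³. Depth below WT = 4.9 m.
σ'_h at WT = K_a γ d_w = 30.29 kPa; at base = 30.29 + K_a γ' × 4.9 = 46.78 kPa.
P₁ (0–5.9 m) = ½×30.29×5.9 = 89.34. P₂ (5.9–10.8 m) = ½(30.29+46.78)×4.9 = 188.8.
P_w = ½ γ_w h₂² = 0.5×9.81×4.9² = 117.8. Total = 89.34+188.8+117.8 = 395.9 kN/m.

396 kN/m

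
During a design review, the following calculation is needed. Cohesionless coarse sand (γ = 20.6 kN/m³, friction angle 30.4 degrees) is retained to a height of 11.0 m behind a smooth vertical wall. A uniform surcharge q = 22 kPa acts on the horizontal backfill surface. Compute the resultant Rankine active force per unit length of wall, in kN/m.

488 kN/m

K_a = tan²(45° − φ/2) = 0.3280.
Soil triangle: ½ K_a γ H² = 0.5×0.3280×20.6×11.0² = 408.8 kN/m.
Surcharge rectangle: K_a q H = 0.3280×22×11.0 = 79.37 kN/m.
Total = 408.8 + 79.37 = 488.1 kN/m.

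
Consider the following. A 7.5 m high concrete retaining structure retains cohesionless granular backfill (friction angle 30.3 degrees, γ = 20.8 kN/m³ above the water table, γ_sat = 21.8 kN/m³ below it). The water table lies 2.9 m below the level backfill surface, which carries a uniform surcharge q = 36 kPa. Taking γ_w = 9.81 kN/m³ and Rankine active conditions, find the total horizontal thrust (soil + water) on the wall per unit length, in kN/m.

355 kN/m

K_a = tan²(45° − φ/2) = 0.3293.
γ' = 21.8 − 9.81 = 11.99 kN/m³. h₂ = H − d_w = 4.6 m.
σ'_h: at surface K_a·q = 11.86; at WT K_a(q+γd_w) = 31.72; at base K_a(q+γd_w+γ'h₂) = 49.88 kPa.
P₁ = ½(11.86+31.72)×2.9 = 63.18; P₂ = ½(31.72+49.88)×4.6 = 187.7; P_w = ½γ_w h₂² = 103.8.
Total = 63.18+187.7+103.8 = 354.7 kN/m.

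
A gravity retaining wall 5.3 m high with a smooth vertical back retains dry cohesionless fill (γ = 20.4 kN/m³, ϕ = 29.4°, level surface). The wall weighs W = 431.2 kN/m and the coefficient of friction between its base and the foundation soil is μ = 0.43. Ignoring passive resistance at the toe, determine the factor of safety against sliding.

K_a = tan²(45° − 29.4°/2) = 0.3415.
P_a = ½K_aγH² = 0.5×0.3415×20.4×5.3² = 97.84 kN/m, acting at H/3 = 1.767 m above the base.
FS_sliding = μW / P_a = 0.43×431.2 / 97.84 = 1.895.

1.90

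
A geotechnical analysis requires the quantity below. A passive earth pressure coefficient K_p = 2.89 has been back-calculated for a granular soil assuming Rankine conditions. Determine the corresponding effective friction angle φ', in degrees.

29.1°

K_p = (1+sin φ)/(1−sin φ) ⇒ sin φ = (K_p − 1)/(K_p + 1) = 0.4859.
φ = arcsin(0.4859) = 29.07°.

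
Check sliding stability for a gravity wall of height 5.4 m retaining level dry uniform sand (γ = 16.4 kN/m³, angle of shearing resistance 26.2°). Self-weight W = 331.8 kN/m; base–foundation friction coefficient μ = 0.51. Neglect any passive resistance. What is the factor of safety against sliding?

1.83

K_a = tan²(45° − 26.2°/2) = 0.3874.
P_a = ½K_aγH² = 0.5×0.3874×16.4×5.4² = 92.64 kN/m, acting at H/3 = 1.800 m above the base.
FS_sliding = μW / P_a = 0.51×331.8 / 92.64 = 1.827.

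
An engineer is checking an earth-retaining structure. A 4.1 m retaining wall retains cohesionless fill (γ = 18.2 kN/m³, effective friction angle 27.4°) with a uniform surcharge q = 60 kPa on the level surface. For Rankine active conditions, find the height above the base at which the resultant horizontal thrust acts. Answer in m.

1.79 m

K_a = 0.3697.
Triangular part P₁ = ½K_aγH² = 56.55 at H/3 = 1.367 m; rectangular part P₂ = K_a q H = 90.94 at H/2 = 2.050 m.
ȳ = (P₁·1.367 + P₂·2.050)/(P₁+P₂) = 1.788 m.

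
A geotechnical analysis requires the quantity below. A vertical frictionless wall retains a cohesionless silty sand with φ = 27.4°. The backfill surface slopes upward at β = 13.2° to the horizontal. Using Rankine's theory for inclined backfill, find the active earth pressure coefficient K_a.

K_a = cos β · (cos β − √(cos²β − cos²φ)) / (cos β + √(cos²β − cos²φ)).
cos β = 0.9736, cos φ = 0.8878, √(cos²β − cos²φ) = 0.3995.
K_a = 0.9736 × (0.9736 − 0.3995)/(0.9736 + 0.3995) = 0.4070.

0.407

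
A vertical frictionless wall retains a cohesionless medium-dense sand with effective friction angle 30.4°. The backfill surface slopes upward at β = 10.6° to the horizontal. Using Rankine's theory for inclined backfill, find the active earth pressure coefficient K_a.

K_a = cos β · (cos β − √(cos²β − cos²φ)) / (cos β + √(cos²β − cos²φ)).
cos β = 0.9829, cos φ = 0.8625, √(cos²β − cos²φ) = 0.4714.
K_a = 0.9829 × (0.9829 − 0.4714)/(0.9829 + 0.4714) = 0.3457.

0.346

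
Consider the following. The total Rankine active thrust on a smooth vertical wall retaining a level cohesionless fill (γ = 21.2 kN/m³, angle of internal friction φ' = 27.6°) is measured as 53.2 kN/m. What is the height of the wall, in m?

3.70 m

K_a = 0.3668. P_a = ½ K_a γ H² ⇒ H = √(2P_a/(K_a γ)).
H = √(2×53.2/(0.3668×21.2)) = 3.699 m.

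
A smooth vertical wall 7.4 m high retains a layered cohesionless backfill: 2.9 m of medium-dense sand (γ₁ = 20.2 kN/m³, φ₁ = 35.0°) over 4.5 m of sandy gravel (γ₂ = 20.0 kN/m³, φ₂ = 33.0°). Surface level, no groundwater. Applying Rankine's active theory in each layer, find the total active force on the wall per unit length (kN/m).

K_a1 = tan²(45°−35.0°/2) = 0.2710; K_a2 = tan²(45°−33.0°/2) = 0.2948.
Layer 1: σ at base = K_a1 γ₁ h₁ = 15.87 kPa; P₁ = ½×15.87×2.9 = 23.02.
Layer 2: σ_v at top = γ₁h₁ = 58.58; σ_h top = K_a2×58.58 = 17.27; σ_h base = K_a2×(58.58+20.0×4.5) = 43.80.
P₂ = ½(17.27+43.80)×4.5 = 137.4. Total P_a = 23.02+137.4 = 160.4 kN/m.

160 kN/m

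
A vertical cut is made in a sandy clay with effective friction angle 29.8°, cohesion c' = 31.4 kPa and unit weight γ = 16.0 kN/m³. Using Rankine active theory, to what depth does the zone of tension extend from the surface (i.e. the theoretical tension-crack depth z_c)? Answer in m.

6.77 m

K_a = tan²(45° − 29.8°/2) = 0.3360; √K_a = 0.5797.
The active pressure is zero where K_a γ z = 2c√K_a, so z_c = 2c/(γ√K_a) = 2×31.4/(16.0×0.5797) = 6.771 m.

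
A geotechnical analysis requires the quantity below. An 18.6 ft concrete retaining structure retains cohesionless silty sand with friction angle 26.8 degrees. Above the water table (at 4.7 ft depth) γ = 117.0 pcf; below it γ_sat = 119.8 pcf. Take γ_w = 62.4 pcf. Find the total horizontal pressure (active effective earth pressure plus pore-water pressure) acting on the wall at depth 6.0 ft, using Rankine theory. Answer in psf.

317 psf

K_a = (1 − sin φ)/(1 + sin φ) = 0.3785.
γ' = 119.8 − 62.4 = 57.40 pcf.
Effective vertical stress at 6.0 ft: σ'_v = 117.0×4.7 + 57.40×1.30 = 624.5 psf.
σ'_h = K_a σ'_v = 0.3785 × 624.5 = 236.4 psf; u = γ_w × 1.30 = 81.12 psf.
Total σ_h = 236.4 + 81.12 = 317.5 psf.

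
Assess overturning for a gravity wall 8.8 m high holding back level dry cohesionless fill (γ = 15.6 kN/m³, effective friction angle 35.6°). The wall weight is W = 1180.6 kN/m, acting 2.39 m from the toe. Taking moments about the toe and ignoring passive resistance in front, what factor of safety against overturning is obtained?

6.03

K_a = tan²(45° − 35.6°/2) = 0.2641.
P_a = ½K_aγH² = 0.5×0.2641×15.6×8.8² = 159.5 kN/m, acting at H/3 = 2.933 m above the base.
Overturning moment M_o = P_a × H/3 = 159.5 × 2.933 = 468.0.
Resisting moment M_r = W × 2.39 = 1180.6 × 2.39 = 2822.
FS_overturning = M_r/M_o = 2822/468.0 = 6.029.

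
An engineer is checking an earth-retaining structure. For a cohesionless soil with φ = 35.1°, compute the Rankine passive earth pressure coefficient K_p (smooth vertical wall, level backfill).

3.71

K_p = (1 + sin φ)/(1 − sin φ) = tan²(45° + 35.1°/2) = 3.706.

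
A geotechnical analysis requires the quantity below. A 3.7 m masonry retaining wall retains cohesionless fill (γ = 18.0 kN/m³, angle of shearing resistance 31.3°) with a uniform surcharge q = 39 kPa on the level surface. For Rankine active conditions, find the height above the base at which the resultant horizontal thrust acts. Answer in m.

K_a = 0.3162.
Triangular part P₁ = ½K_aγH² = 38.96 at H/3 = 1.233 m; rectangular part P₂ = K_a q H = 45.63 at H/2 = 1.850 m.
ȳ = (P₁·1.233 + P₂·1.850)/(P₁+P₂) = 1.566 m.

1.57 m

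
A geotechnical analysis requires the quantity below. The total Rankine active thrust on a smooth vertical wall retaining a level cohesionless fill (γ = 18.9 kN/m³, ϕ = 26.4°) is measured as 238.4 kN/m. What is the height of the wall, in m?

K_a = 0.3844. P_a = ½ K_a γ H² ⇒ H = √(2P_a/(K_a γ)).
H = √(2×238.4/(0.3844×18.9)) = 8.101 m.

8.10 m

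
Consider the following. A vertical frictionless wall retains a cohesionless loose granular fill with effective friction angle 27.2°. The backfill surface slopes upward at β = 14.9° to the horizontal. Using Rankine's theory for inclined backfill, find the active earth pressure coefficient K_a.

0.423

K_a = cos β · (cos β − √(cos²β − cos²φ)) / (cos β + √(cos²β − cos²φ)).
cos β = 0.9664, cos φ = 0.8894, √(cos²β − cos²φ) = 0.3779.
K_a = 0.9664 × (0.9664 − 0.3779)/(0.9664 + 0.3779) = 0.4230.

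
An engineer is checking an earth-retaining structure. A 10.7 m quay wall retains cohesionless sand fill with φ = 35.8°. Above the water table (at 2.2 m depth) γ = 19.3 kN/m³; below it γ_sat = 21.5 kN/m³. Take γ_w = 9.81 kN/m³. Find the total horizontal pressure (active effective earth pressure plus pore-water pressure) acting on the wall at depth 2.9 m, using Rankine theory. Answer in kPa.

K_a = (1 − sin φ)/(1 + sin φ) = 0.2619.
γ' = 21.5 − 9.81 = 11.69 kN/m³.
Effective vertical stress at 2.9 m: σ'_v = 19.3×2.2 + 11.69×0.700 = 50.64 kPa.
σ'_h = K_a σ'_v = 0.2619 × 50.64 = 13.26 kPa; u = γ_w × 0.700 = 6.867 kPa.
Total σ_h = 13.26 + 6.867 = 20.13 kPa.

20.1 kPa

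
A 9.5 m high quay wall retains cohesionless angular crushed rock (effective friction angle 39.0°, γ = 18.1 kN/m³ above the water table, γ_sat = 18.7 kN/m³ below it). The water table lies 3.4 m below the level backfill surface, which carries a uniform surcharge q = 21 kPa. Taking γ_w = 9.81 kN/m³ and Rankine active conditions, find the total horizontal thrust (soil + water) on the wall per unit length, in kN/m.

K_a = tan²(45° − φ/2) = 0.2275.
γ' = 18.7 − 9.81 = 8.890 kN/m³. h₂ = H − d_w = 6.1 m.
σ'_h: at surface K_a·q = 4.778; at WT K_a(q+γd_w) = 18.78; at base K_a(q+γd_w+γ'h₂) = 31.12 kPa.
P₁ = ½(4.778+18.78)×3.4 = 40.05; P₂ = ½(18.78+31.12)×6.1 = 152.2; P_w = ½γ_w h₂² = 182.5.
Total = 40.05+152.2+182.5 = 374.7 kN/m.

375 kN/m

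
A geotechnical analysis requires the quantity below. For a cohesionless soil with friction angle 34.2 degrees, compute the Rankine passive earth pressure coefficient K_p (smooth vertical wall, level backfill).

K_p = (1 + sin φ)/(1 − sin φ) = tan²(45° + 34.2°/2) = 3.567.

3.57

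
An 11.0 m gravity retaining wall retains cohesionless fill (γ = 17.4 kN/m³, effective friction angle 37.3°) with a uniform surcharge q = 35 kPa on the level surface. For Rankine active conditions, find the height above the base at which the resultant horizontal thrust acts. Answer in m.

4.16 m

K_a = 0.2453.
Triangular part P₁ = ½K_aγH² = 258.3 at H/3 = 3.667 m; rectangular part P₂ = K_a q H = 94.46 at H/2 = 5.500 m.
ȳ = (P₁·3.667 + P₂·5.500)/(P₁+P₂) = 4.158 m.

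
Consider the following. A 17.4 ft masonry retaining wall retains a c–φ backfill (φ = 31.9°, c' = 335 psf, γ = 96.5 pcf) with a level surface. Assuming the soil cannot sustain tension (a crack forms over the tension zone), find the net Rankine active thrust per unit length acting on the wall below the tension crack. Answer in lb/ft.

K_a = 0.3085; √K_a = 0.5555.
Tension-crack depth z_c = 2c/(γ√K_a) = 2×335/(96.5×0.5555) = 12.50 ft.
σ_a at base = K_a γ H − 2c√K_a = 0.3085×96.5×17.4 − 2×335×0.5555 = 145.9 psf.
P_a = ½ × 145.9 × (H − z_c) = 0.5×145.9×4.900 = 357.5 lb/ft.

357 lb/ft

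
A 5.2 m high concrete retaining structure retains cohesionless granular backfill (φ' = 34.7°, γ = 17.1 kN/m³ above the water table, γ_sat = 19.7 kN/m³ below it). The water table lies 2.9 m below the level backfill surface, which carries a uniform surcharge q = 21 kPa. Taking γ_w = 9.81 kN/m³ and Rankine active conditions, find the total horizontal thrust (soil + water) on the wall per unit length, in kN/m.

K_a = tan²(45° − φ/2) = 0.2745.
γ' = 19.7 − 9.81 = 9.890 kN/m³. h₂ = H − d_w = 2.3 m.
σ'_h: at surface K_a·q = 5.764; at WT K_a(q+γd_w) = 19.37; at base K_a(q+γd_w+γ'h₂) = 25.62 kPa.
P₁ = ½(5.764+19.37)×2.9 = 36.45; P₂ = ½(19.37+25.62)×2.3 = 51.74; P_w = ½γ_w h₂² = 25.95.
Total = 36.45+51.74+25.95 = 114.1 kN/m.

114 kN/m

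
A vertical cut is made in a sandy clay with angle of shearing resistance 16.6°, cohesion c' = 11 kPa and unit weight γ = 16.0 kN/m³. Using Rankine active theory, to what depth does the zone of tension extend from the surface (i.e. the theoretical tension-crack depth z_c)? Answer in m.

K_a = tan²(45° − 16.6°/2) = 0.5556; √K_a = 0.7454.
The active pressure is zero where K_a γ z = 2c√K_a, so z_c = 2c/(γ√K_a) = 2×11/(16.0×0.7454) = 1.845 m.

1.84 m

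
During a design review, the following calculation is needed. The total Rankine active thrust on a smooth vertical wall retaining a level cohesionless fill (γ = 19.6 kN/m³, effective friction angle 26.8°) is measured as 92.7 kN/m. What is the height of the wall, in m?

K_a = 0.3785. P_a = ½ K_a γ H² ⇒ H = √(2P_a/(K_a γ)).
H = √(2×92.7/(0.3785×19.6)) = 4.999 m.

5.00 m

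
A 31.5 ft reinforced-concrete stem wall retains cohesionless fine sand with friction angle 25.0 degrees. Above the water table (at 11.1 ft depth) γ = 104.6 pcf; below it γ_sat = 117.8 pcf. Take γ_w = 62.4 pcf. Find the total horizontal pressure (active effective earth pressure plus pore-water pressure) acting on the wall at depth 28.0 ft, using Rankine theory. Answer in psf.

1910 psf

K_a = (1 − sin φ)/(1 + sin φ) = 0.4059.
γ' = 117.8 − 62.4 = 55.40 pcf.
Effective vertical stress at 28.0 ft: σ'_v = 104.6×11.1 + 55.40×16.9 = 2097 psf.
σ'_h = K_a σ'_v = 0.4059 × 2097 = 851.2 psf; u = γ_w × 16.9 = 1055 psf.
Total σ_h = 851.2 + 1055 = 1906 psf.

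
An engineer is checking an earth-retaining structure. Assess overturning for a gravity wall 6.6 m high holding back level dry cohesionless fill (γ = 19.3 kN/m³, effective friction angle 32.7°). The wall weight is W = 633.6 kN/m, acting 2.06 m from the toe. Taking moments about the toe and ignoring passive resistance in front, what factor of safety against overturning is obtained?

4.73

K_a = tan²(45° − 32.7°/2) = 0.2985.
P_a = ½K_aγH² = 0.5×0.2985×19.3×6.6² = 125.5 kN/m, acting at H/3 = 2.200 m above the base.
Overturning moment M_o = P_a × H/3 = 125.5 × 2.200 = 276.0.
Resisting moment M_r = W × 2.06 = 633.6 × 2.06 = 1305.
FS_overturning = M_r/M_o = 1305/276.0 = 4.728.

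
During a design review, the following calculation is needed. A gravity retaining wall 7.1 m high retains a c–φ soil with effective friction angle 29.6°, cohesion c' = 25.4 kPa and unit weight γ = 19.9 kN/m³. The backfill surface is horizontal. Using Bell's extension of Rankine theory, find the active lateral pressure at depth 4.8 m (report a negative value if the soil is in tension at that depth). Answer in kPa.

2.79 kPa

K_a = (1 − sin φ)/(1 + sin φ) = 0.3387.
σ_a = K_a γ z − 2c√K_a = 0.3387×19.9×4.8 − 2×25.4×0.5820 = 2.790 kPa.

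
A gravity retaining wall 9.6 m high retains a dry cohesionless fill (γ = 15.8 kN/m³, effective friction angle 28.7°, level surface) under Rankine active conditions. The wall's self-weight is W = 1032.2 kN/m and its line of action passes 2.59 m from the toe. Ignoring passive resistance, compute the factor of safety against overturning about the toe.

3.27

K_a = tan²(45° − 28.7°/2) = 0.3511.
P_a = ½K_aγH² = 0.5×0.3511×15.8×9.6² = 255.7 kN/m, acting at H/3 = 3.200 m above the base.
Overturning moment M_o = P_a × H/3 = 255.7 × 3.200 = 818.1.
Resisting moment M_r = W × 2.59 = 1032.2 × 2.59 = 2673.
FS_overturning = M_r/M_o = 2673/818.1 = 3.268.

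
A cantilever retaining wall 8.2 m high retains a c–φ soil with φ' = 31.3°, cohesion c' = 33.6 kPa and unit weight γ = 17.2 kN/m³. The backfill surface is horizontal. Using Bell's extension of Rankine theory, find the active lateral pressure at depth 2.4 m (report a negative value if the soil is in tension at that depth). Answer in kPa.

-24.7 kPa

K_a = (1 − sin φ)/(1 + sin φ) = 0.3162.
σ_a = K_a γ z − 2c√K_a = 0.3162×17.2×2.4 − 2×33.6×0.5623 = -24.74 kPa.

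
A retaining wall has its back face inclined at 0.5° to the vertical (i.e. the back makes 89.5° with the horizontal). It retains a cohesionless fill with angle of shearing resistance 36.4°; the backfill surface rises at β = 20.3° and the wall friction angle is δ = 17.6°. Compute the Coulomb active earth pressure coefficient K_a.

K_a = sin²(α+φ) / [sin²α · sin(α−δ) · (1 + √{sin(φ+δ)sin(φ−β) / (sin(α−δ)sin(α+β))})²].
With α = 89.5°, φ = 36.4°, δ = 17.6°, β = 20.3°: K_a = 0.3065.

0.306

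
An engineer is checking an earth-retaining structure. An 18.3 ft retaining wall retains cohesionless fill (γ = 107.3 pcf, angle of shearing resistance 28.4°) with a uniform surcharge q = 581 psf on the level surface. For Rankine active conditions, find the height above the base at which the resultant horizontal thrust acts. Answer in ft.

7.23 ft

K_a = 0.3554.
Triangular part P₁ = ½K_aγH² = 6385 at H/3 = 6.100 ft; rectangular part P₂ = K_a q H = 3778 at H/2 = 9.150 ft.
ȳ = (P₁·6.100 + P₂·9.150)/(P₁+P₂) = 7.234 ft.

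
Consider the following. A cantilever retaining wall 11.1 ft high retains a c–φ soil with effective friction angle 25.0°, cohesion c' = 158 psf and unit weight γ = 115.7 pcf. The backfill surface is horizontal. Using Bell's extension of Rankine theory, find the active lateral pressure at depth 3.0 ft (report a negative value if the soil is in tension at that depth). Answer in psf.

K_a = (1 − sin φ)/(1 + sin φ) = 0.4059.
σ_a = K_a γ z − 2c√K_a = 0.4059×115.7×3.0 − 2×158×0.6371 = -60.44 psf.

-60.4 psf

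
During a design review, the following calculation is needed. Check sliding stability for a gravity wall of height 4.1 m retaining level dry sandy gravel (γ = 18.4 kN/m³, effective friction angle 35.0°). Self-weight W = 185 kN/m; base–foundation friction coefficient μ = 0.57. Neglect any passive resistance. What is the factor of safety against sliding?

2.52

K_a = tan²(45° − 35.0°/2) = 0.2710.
P_a = ½K_aγH² = 0.5×0.2710×18.4×4.1² = 41.91 kN/m, acting at H/3 = 1.367 m above the base.
FS_sliding = μW / P_a = 0.57×185 / 41.91 = 2.516.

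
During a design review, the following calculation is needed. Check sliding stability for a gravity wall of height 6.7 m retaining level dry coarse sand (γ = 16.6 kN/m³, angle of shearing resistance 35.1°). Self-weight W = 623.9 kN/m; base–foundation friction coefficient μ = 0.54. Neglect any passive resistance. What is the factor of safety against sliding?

K_a = tan²(45° − 35.1°/2) = 0.2698.
P_a = ½K_aγH² = 0.5×0.2698×16.6×6.7² = 100.5 kN/m, acting at H/3 = 2.233 m above the base.
FS_sliding = μW / P_a = 0.54×623.9 / 100.5 = 3.351.

3.35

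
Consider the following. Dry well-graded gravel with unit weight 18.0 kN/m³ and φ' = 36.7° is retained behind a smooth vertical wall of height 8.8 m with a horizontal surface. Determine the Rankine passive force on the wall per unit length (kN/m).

K_p = tan²(45° + φ/2) = 3.970.
P_p = ½ K_p γ H² = 0.5 × 3.970 × 18.0 × 8.8² = 2767 kN/m.

2770 kN/m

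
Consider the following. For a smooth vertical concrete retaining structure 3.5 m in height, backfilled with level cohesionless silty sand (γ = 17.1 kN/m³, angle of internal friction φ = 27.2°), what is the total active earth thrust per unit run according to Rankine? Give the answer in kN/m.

39.0 kN/m

K_a = tan²(45° − φ/2) = 0.3726.
P_a = ½ K_a γ H² = 0.5 × 0.3726 × 17.1 × 3.5² = 39.02 kN/m.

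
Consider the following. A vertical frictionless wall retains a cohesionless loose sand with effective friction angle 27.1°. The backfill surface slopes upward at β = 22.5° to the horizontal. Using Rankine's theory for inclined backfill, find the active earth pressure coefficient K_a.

K_a = cos β · (cos β − √(cos²β − cos²φ)) / (cos β + √(cos²β − cos²φ)).
cos β = 0.9239, cos φ = 0.8902, √(cos²β − cos²φ) = 0.2471.
K_a = 0.9239 × (0.9239 − 0.2471)/(0.9239 + 0.2471) = 0.5339.

0.534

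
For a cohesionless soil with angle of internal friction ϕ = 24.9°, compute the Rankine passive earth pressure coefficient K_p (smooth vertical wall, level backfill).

2.45

K_p = (1 + sin φ)/(1 − sin φ) = tan²(45° + 24.9°/2) = 2.454.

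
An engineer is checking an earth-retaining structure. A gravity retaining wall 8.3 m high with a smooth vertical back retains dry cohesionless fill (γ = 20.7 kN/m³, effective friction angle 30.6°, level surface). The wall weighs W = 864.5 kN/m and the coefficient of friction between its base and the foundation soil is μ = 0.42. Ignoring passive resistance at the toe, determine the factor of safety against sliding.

K_a = tan²(45° − 30.6°/2) = 0.3253.
P_a = ½K_aγH² = 0.5×0.3253×20.7×8.3² = 232.0 kN/m, acting at H/3 = 2.767 m above the base.
FS_sliding = μW / P_a = 0.42×864.5 / 232.0 = 1.565.

1.57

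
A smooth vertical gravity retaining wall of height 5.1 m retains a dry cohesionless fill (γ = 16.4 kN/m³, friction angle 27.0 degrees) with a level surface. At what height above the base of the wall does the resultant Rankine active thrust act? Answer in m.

1.70 m

K_a = 0.3755.
The pressure distribution is triangular, so the resultant acts at H/3 above the base = 5.1/3 = 1.700 m.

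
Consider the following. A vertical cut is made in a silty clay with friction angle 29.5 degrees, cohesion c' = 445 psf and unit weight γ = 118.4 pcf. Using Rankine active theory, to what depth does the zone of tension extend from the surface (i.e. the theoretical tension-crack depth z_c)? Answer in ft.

K_a = tan²(45° − 29.5°/2) = 0.3401; √K_a = 0.5832.
The active pressure is zero where K_a γ z = 2c√K_a, so z_c = 2c/(γ√K_a) = 2×445/(118.4×0.5832) = 12.89 ft.

12.9 ft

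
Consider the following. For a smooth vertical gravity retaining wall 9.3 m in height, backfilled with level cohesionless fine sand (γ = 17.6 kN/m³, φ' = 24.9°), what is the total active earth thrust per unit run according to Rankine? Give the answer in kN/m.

K_a = tan²(45° − φ/2) = 0.4074.
P_a = ½ K_a γ H² = 0.5 × 0.4074 × 17.6 × 9.3² = 310.1 kN/m.

310 kN/m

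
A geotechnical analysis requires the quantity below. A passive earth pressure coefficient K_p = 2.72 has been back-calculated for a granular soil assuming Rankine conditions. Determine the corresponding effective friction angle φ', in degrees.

K_p = (1+sin φ)/(1−sin φ) ⇒ sin φ = (K_p − 1)/(K_p + 1) = 0.4624.
φ = arcsin(0.4624) = 27.54°.

27.5°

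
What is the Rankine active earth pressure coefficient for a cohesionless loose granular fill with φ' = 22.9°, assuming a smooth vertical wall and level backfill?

K_a = (1 − sin φ)/(1 + sin φ) = (1 − sin 22.9°)/(1 + sin 22.9°) = 0.4398.

0.440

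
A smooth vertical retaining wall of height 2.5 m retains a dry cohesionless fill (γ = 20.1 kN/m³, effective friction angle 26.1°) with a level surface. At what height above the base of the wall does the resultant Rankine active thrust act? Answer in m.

K_a = 0.3889.
The pressure distribution is triangular, so the resultant acts at H/3 above the base = 2.5/3 = 0.8333 m.

0.833 m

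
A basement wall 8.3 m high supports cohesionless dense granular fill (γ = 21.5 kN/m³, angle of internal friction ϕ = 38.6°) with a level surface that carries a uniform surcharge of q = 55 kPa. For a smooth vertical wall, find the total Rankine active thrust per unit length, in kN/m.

K_a = tan²(45° − φ/2) = 0.2316.
Soil triangle: ½ K_a γ H² = 0.5×0.2316×21.5×8.3² = 171.5 kN/m.
Surcharge rectangle: K_a q H = 0.2316×55×8.3 = 105.7 kN/m.
Total = 171.5 + 105.7 = 277.3 kN/m.

277 kN/m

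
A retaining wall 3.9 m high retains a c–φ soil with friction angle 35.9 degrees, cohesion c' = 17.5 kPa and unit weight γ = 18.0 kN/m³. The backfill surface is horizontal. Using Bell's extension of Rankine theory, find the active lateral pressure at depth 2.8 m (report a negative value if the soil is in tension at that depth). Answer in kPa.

K_a = (1 − sin φ)/(1 + sin φ) = 0.2607.
σ_a = K_a γ z − 2c√K_a = 0.2607×18.0×2.8 − 2×17.5×0.5106 = -4.731 kPa.

-4.73 kPa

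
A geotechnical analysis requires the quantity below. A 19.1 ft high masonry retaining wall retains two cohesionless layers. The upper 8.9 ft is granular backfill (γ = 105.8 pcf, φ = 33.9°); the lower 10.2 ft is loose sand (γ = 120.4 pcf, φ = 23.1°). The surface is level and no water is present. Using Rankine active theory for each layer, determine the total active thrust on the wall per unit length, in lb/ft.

8110 lb/ft

K_a1 = tan²(45°−33.9°/2) = 0.2839; K_a2 = tan²(45°−23.1°/2) = 0.4364.
Layer 1: σ at base = K_a1 γ₁ h₁ = 267.3 psf; P₁ = ½×267.3×8.9 = 1190.
Layer 2: σ_v at top = γ₁h₁ = 941.6; σ_h top = K_a2×941.6 = 411.0; σ_h base = K_a2×(941.6+120.4×10.2) = 946.9.
P₂ = ½(411.0+946.9)×10.2 = 6925. Total P_a = 1190+6925 = 8115 lb/ft.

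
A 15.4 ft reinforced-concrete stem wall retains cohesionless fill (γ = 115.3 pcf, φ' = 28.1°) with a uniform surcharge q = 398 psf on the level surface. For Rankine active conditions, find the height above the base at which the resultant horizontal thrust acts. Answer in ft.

K_a = 0.3596.
Triangular part P₁ = ½K_aγH² = 4917 at H/3 = 5.133 ft; rectangular part P₂ = K_a q H = 2204 at H/2 = 7.700 ft.
ȳ = (P₁·5.133 + P₂·7.700)/(P₁+P₂) = 5.928 ft.

5.93 ft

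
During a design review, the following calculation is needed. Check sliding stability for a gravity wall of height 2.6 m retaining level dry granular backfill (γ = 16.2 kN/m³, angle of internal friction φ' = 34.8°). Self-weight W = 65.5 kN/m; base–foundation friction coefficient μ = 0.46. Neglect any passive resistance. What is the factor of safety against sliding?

K_a = tan²(45° − 34.8°/2) = 0.2733.
P_a = ½K_aγH² = 0.5×0.2733×16.2×2.6² = 14.97 kN/m, acting at H/3 = 0.8667 m above the base.
FS_sliding = μW / P_a = 0.46×65.5 / 14.97 = 2.013.

2.01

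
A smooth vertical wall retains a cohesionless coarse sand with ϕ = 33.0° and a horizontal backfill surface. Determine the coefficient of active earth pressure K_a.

0.295

K_a = tan²(45° − φ/2) = tan²(28.50°) = 0.2948.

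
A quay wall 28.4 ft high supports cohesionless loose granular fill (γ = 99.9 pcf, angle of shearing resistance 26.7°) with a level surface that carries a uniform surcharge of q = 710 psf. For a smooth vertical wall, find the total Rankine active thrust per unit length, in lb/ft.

23000 lb/ft

K_a = tan²(45° − φ/2) = 0.3800.
Soil triangle: ½ K_a γ H² = 0.5×0.3800×99.9×28.4² = 15310 lb/ft.
Surcharge rectangle: K_a q H = 0.3800×710×28.4 = 7661 lb/ft.
Total = 15310 + 7661 = 22970 lb/ft.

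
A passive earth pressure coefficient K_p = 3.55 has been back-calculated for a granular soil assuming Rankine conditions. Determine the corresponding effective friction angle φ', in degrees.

34.1°

K_p = (1+sin φ)/(1−sin φ) ⇒ sin φ = (K_p − 1)/(K_p + 1) = 0.5604.
φ = arcsin(0.5604) = 34.09°.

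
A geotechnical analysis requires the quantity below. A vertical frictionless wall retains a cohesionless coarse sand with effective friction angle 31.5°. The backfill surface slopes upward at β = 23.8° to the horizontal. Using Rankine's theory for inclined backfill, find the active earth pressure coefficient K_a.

0.428

K_a = cos β · (cos β − √(cos²β − cos²φ)) / (cos β + √(cos²β − cos²φ)).
cos β = 0.9150, cos φ = 0.8526, √(cos²β − cos²φ) = 0.3319.
K_a = 0.9150 × (0.9150 − 0.3319)/(0.9150 + 0.3319) = 0.4279.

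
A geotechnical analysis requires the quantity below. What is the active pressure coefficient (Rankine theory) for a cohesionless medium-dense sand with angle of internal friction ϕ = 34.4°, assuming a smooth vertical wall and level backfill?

0.278

K_a = (1 − sin φ)/(1 + sin φ) = (1 − sin 34.4°)/(1 + sin 34.4°) = 0.2780.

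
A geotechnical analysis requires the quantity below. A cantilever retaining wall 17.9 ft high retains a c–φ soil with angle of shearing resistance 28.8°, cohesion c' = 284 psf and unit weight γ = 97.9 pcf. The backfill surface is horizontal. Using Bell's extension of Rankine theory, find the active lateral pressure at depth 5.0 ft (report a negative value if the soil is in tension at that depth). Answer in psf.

-165 psf

K_a = (1 − sin φ)/(1 + sin φ) = 0.3498.
σ_a = K_a γ z − 2c√K_a = 0.3498×97.9×5.0 − 2×284×0.5914 = -164.7 psf.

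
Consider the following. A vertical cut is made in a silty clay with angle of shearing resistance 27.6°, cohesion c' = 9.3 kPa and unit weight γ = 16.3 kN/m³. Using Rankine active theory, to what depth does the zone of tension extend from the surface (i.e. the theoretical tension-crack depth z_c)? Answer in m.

K_a = tan²(45° − 27.6°/2) = 0.3668; √K_a = 0.6056.
The active pressure is zero where K_a γ z = 2c√K_a, so z_c = 2c/(γ√K_a) = 2×9.3/(16.3×0.6056) = 1.884 m.

1.88 m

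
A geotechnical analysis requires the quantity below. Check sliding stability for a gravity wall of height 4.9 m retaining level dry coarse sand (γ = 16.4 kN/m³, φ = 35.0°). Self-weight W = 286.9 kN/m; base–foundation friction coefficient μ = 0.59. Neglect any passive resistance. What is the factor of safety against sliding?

3.17

K_a = tan²(45° − 35.0°/2) = 0.2710.
P_a = ½K_aγH² = 0.5×0.2710×16.4×4.9² = 53.35 kN/m, acting at H/3 = 1.633 m above the base.
FS_sliding = μW / P_a = 0.59×286.9 / 53.35 = 3.173.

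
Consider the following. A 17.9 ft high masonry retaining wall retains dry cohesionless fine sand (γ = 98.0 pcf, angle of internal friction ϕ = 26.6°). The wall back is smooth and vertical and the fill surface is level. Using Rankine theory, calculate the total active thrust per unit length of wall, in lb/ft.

5990 lb/ft

K_a = tan²(45° − φ/2) = 0.3814.
P_a = ½ K_a γ H² = 0.5 × 0.3814 × 98.0 × 17.9² = 5989 lb/ft.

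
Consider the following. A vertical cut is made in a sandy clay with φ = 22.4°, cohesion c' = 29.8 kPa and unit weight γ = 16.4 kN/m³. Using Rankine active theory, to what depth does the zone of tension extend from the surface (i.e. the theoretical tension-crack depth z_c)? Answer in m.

5.43 m

K_a = tan²(45° − 22.4°/2) = 0.4482; √K_a = 0.6694.
The active pressure is zero where K_a γ z = 2c√K_a, so z_c = 2c/(γ√K_a) = 2×29.8/(16.4×0.6694) = 5.429 m.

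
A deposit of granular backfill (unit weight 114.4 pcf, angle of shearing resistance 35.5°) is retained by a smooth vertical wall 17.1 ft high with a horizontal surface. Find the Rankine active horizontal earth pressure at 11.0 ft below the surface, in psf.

K_a = (1 − sin φ)/(1 + sin φ) = 0.2653.
σ_h = K_a γ z = 0.2653 × 114.4 × 11.0 = 333.8 psf.

334 psf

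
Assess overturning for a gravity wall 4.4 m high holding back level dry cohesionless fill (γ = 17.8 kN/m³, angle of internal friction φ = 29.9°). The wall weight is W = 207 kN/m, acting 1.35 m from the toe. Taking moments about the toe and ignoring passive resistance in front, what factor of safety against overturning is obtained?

3.30

K_a = tan²(45° − 29.9°/2) = 0.3347.
P_a = ½K_aγH² = 0.5×0.3347×17.8×4.4² = 57.67 kN/m, acting at H/3 = 1.467 m above the base.
Overturning moment M_o = P_a × H/3 = 57.67 × 1.467 = 84.58.
Resisting moment M_r = W × 1.35 = 207 × 1.35 = 279.5.
FS_overturning = M_r/M_o = 279.5/84.58 = 3.304.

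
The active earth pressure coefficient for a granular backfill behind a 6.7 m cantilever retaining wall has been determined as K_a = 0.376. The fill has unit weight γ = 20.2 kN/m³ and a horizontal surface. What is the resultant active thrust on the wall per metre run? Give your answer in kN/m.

170 kN/m

P = ½ K_a γ H² = 0.5 × 0.376 × 20.2 × 6.7² = 170.5 kN/m.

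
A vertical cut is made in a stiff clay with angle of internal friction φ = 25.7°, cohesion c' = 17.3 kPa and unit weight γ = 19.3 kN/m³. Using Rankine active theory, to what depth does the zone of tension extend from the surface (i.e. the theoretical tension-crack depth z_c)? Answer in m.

2.85 m

K_a = tan²(45° − 25.7°/2) = 0.3950; √K_a = 0.6285.
The active pressure is zero where K_a γ z = 2c√K_a, so z_c = 2c/(γ√K_a) = 2×17.3/(19.3×0.6285) = 2.852 m.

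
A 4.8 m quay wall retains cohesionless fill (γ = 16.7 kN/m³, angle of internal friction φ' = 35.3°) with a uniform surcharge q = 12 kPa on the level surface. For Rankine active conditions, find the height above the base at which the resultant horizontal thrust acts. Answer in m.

1.78 m

K_a = 0.2675.
Triangular part P₁ = ½K_aγH² = 51.47 at H/3 = 1.600 m; rectangular part P₂ = K_a q H = 15.41 at H/2 = 2.400 m.
ȳ = (P₁·1.600 + P₂·2.400)/(P₁+P₂) = 1.784 m.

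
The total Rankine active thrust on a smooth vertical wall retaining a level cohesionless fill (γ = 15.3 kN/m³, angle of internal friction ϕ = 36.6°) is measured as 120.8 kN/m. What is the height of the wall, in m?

K_a = 0.2530. P_a = ½ K_a γ H² ⇒ H = √(2P_a/(K_a γ)).
H = √(2×120.8/(0.2530×15.3)) = 7.901 m.

7.90 m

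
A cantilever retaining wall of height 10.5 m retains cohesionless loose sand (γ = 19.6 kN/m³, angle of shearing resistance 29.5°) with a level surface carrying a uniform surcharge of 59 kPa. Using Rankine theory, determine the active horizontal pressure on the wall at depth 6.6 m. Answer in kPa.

K_a = (1 − sin φ)/(1 + sin φ) = 0.3401.
σ_v = γz + q = 19.6 × 6.6 + 59 = 188.4 kPa.
σ_h = K_a σ_v = 0.3401 × 188.4 = 64.06 kPa.

64.1 kPa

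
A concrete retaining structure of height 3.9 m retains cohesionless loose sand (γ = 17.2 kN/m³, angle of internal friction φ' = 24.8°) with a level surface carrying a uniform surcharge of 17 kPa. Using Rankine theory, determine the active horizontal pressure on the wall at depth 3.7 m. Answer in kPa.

33.0 kPa

K_a = (1 − sin φ)/(1 + sin φ) = 0.4090.
σ_v = γz + q = 17.2 × 3.7 + 17 = 80.64 kPa.
σ_h = K_a σ_v = 0.4090 × 80.64 = 32.98 kPa.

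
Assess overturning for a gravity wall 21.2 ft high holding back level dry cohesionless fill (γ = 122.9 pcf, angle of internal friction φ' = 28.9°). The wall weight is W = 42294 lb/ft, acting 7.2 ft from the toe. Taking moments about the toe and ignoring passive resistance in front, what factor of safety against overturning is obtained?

4.48

K_a = tan²(45° − 28.9°/2) = 0.3484.
P_a = ½K_aγH² = 0.5×0.3484×122.9×21.2² = 9621 lb/ft, acting at H/3 = 7.067 ft above the base.
Overturning moment M_o = P_a × H/3 = 9621 × 7.067 = 67990.
Resisting moment M_r = W × 7.2 = 42294 × 7.2 = 304500.
FS_overturning = M_r/M_o = 304500/67990 = 4.479.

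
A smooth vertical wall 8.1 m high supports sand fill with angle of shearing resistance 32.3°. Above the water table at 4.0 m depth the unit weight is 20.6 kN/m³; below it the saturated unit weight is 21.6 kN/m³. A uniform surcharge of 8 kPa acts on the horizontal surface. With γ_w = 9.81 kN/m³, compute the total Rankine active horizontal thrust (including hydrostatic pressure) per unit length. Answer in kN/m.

K_a = tan²(45° − φ/2) = 0.3035.
γ' = 21.6 − 9.81 = 11.79 kN/m³. h₂ = H − d_w = 4.1 m.
σ'_h: at surface K_a·q = 2.428; at WT K_a(q+γd_w) = 27.43; at base K_a(q+γd_w+γ'h₂) = 42.10 kPa.
P₁ = ½(2.428+27.43)×4.0 = 59.73; P₂ = ½(27.43+42.10)×4.1 = 142.6; P_w = ½γ_w h₂² = 82.45.
Total = 59.73+142.6+82.45 = 284.7 kN/m.

285 kN/m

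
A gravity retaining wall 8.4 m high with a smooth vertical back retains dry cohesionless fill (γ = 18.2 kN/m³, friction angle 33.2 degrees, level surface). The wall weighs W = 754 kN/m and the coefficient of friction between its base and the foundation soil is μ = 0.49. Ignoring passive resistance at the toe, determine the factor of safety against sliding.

1.97

K_a = tan²(45° − 33.2°/2) = 0.2924.
P_a = ½K_aγH² = 0.5×0.2924×18.2×8.4² = 187.7 kN/m, acting at H/3 = 2.800 m above the base.
FS_sliding = μW / P_a = 0.49×754 / 187.7 = 1.968.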